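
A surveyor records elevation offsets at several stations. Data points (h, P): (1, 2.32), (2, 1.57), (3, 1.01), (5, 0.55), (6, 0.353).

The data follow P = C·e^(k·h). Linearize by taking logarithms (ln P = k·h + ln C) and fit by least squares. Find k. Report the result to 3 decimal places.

k = -0.367

Let Y = ln P. Fitting Y = k·h + ln C by least squares:
XᵀX = [[75.0000, 17.0000]; [17.0000, 5]], rhs = [-7.4633, -0.3365]ᵀ  (here Σh = 17.0000, Σ(h)² = 75.0000, Σln P = -0.3365, Σh·ln P = -7.4633).
Δ = 75.0000·5 − (17.0000)² = 86.0000; k = (-7.4633·5 − 17.0000·-0.3365)/86.0000 = -0.36739, ln C = (75.0000·-0.3365 − 17.0000·-7.4633)/86.0000 = 1.18182.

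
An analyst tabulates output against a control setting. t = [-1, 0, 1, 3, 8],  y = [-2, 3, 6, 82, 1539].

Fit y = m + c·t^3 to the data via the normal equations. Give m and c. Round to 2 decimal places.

Forming XᵀX = [[5, 539]; [539, 262875]] and Xᵀy = [1628, 790190]ᵀ gives XᵀX·[m, c]ᵀ = Xᵀy.
Determinant 5·262875 − 539² = 1023854.
m = (1628·262875 − 539·790190)/1023854 = 1024045/511927; c = (5·790190 − 539·1628)/1023854 = 1536729/511927.

m = 2.00, c = 3.00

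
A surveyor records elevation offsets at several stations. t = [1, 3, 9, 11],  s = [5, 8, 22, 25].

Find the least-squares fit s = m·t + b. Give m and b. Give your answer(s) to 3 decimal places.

Normal-equation sums: Σt·t = 212, Σt = 24, Σ1 = 4.
And Σt·s = 502, Σs = 60.
Normal equations: [[212, 24]; [24, 4]]·[m, b]ᵀ = [502, 60]ᵀ.
det = 212·4 − 24² = 272.
m = (502·4 − 24·60)/272 = 71/34; b = (212·60 − 24·502)/272 = 42/17.

m = 2.088, b = 2.471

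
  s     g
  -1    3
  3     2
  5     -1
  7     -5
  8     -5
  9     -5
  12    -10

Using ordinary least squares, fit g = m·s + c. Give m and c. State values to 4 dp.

Normal-equation sums: Σs·s = 373, Σs = 43, Σ1 = 7.
And Σs·g = -242, Σg = -21.
Normal equations: [[373, 43]; [43, 7]]·[m, c]ᵀ = [-242, -21]ᵀ.
Eliminating c: 7·(row 1) − 43·(row 2) gives 762·m = 7·(-242) − 43·(-21) = -791, so m = -791/762.
Then c = ((-21) − 43·(-791/762))/7 = 2573/762.

m = -1.0381, c = 3.3766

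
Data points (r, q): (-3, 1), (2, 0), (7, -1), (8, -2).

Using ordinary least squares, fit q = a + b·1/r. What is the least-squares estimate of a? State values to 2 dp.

With design matrix M, MᵀM = [[4, 73/168]; [73/168, 11209/28224]] and Mᵀq = [-2, -61/84]ᵀ.
Δ = 4·(11209/28224) − (73/168)² = 13169/9408.
a = ((-2)·(11209/28224) − (73/168)·(-61/84))/(13169/9408) = -4504/13169; b = (4·(-61/84) − (73/168)·(-2))/(13169/9408) = -19152/13169.

a = -0.34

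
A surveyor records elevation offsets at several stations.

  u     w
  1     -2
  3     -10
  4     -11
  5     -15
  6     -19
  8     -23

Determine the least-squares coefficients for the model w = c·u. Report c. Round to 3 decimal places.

Sums needed: Σu·u = 151.
Moment sums: Σu·w = -449.
Normal equations: [[151]]·[c]ᵀ = [-449]ᵀ.
c = (-449)/151 = -2.97351.

c = -2.974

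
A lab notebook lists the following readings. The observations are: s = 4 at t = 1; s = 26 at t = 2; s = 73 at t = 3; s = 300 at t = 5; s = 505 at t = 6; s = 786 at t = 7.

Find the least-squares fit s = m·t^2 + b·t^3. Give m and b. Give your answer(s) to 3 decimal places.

m = 2.054, b = 1.997

The normal equations are: 4420·m + 27984·b = 64959;  27984·m + 180724·b = 418361.
(Σt^2·t^2 = 4420, Σt^2·t^3 = 27984, Σt^3·t^3 = 180724, Σt^2·s = 64959, Σt^3·s = 418361.)
Eliminating b: 180724·(row 1) − 27984·(row 2) gives 15695824·m = 180724·64959 − 27984·418361 = 32236092, so m = 8059023/3923956.
Then b = (418361 − 27984·(8059023/3923956))/180724 = 7835741/3923956.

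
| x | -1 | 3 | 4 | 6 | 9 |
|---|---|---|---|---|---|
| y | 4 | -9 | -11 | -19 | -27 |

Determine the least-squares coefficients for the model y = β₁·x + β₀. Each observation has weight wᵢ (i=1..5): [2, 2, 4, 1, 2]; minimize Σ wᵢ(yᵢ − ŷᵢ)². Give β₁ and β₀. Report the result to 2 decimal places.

From the data, Σwᵢ·x·x = 282, Σwᵢ·x = 44, Σwᵢ·1 = 11.
For AᵀWy: Σwᵢ·x·y = -838, Σwᵢ·y = -127.
Normal equations: [[282, 44]; [44, 11]]·[β₁, β₀]ᵀ = [-838, -127]ᵀ.
Eliminating β₀: 11·(row 1) − 44·(row 2) gives 1166·β₁ = 11·(-838) − 44·(-127) = -3630, so β₁ = -165/53.
Then β₀ = ((-127) − 44·(-165/53))/11 = 529/583.

β₁ = -3.11, β₀ = 0.91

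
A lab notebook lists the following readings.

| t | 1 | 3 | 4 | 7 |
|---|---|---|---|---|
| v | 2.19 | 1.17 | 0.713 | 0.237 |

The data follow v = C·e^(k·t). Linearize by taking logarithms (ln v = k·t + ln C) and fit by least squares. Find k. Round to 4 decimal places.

Linearized form: ln v = k·t + ln C. From the 4 transformed points,
XᵀX = [[75.0000, 15.0000]; [15.0000, 4]], rhs = [-10.1760, -0.8371]ᵀ  (here Σt = 15.0000, Σ(t)² = 75.0000, Σln v = -0.8371, Σt·ln v = -10.1760).
Solving (det = 75.0000): k = -0.37531, ln C = 1.19815.

k = -0.3753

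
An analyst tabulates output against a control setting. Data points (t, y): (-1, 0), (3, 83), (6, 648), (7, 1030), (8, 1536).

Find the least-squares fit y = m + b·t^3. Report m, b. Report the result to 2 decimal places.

Sums needed: Σ1 = 5, Σt^3 = 1097, Σt^3·t^3 = 427179.
And Σy = 3297, Σt^3·y = 1281931.
Δ = 5·427179 − 1097² = 932486.
m = (3297·427179 − 1097·1281931)/932486 = 1065428/466243; b = (5·1281931 − 1097·3297)/932486 = 1396423/466243.

m = 2.29, b = 3.00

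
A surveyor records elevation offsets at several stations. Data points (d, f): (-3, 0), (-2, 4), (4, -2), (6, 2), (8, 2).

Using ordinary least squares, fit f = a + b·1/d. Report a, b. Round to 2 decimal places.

a = 1.00, b = -3.48

Forming XᵀX = [[5, -7/24]; [-7/24, 269/576]] and Xᵀf = [6, -23/12]ᵀ gives XᵀX·[a, b]ᵀ = Xᵀf.
Δ = 5·(269/576) − (-7/24)² = 9/4.
a = (6·(269/576) − (-7/24)·(-23/12))/(9/4) = 323/324; b = (5·(-23/12) − (-7/24)·6)/(9/4) = -94/27.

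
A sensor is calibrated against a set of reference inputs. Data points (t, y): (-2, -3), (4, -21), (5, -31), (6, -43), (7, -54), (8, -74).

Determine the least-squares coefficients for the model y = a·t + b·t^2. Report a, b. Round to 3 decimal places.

a = -0.927, b = -1.023

From the data, Σt·t = 194, Σt·t^2 = 1252, Σt^2·t^2 = 8690.
Right-hand side: Σt·y = -1461, Σt^2·y = -10053.
Normal equations: [[194, 1252]; [1252, 8690]]·[a, b]ᵀ = [-1461, -10053]ᵀ.
det = 194·8690 − 1252² = 118356.
a = ((-1461)·8690 − 1252·(-10053))/118356 = -18289/19726; b = (194·(-10053) − 1252·(-1461))/118356 = -20185/19726.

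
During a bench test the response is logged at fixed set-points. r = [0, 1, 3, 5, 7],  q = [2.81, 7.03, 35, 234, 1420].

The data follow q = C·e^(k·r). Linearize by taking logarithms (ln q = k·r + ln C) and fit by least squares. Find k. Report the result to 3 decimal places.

Let Y = ln q. Fitting Y = k·r + ln C by least squares:
Σr = 16.0000, Σ(r)² = 84.0000, Σln q = 19.2525, Σr·ln q = 90.7017.
Equations: 84.0000·k + 16.0000·ln C = 90.7017;  16.0000·k + 5·ln C = 19.2525.
Δ = 84.0000·5 − (16.0000)² = 164.0000; k = (90.7017·5 − 16.0000·19.2525)/164.0000 = 0.88701, ln C = (84.0000·19.2525 − 16.0000·90.7017)/164.0000 = 1.01206.

k = 0.887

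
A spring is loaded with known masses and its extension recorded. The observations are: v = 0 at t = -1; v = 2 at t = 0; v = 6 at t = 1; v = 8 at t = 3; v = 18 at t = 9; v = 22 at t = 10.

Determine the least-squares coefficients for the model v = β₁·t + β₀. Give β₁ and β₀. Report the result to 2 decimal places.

β₁ = 1.86, β₀ = 2.53

Sums needed: Σt·t = 192, Σt = 22, Σ1 = 6.
And Σt·v = 412, Σv = 56.
Normal equations: [[192, 22]; [22, 6]]·[β₁, β₀]ᵀ = [412, 56]ᵀ.
Eliminating β₀: 6·(row 1) − 22·(row 2) gives 668·β₁ = 6·412 − 22·56 = 1240, so β₁ = 310/167.
Then β₀ = (56 − 22·(310/167))/6 = 422/167.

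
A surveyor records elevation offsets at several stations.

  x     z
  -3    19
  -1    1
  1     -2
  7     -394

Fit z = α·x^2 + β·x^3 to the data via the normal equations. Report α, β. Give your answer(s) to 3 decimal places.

α = -0.928, β = -1.016

Sums needed: Σx^2·x^2 = 2484, Σx^2·x^3 = 16564, Σx^3·x^3 = 118380.
Moment sums: Σx^2·z = -19136, Σx^3·z = -135658.
AᵀA·[α, β]ᵀ = Aᵀz becomes [[2484, 16564]; [16564, 118380]]·[α, β]ᵀ = [-19136, -135658]ᵀ.
Determinant 2484·118380 − 16564² = 19689824.
α = ((-19136)·118380 − 16564·(-135658))/19689824 = -2285071/2461228; β = (2484·(-135658) − 16564·(-19136))/19689824 = -2500721/2461228.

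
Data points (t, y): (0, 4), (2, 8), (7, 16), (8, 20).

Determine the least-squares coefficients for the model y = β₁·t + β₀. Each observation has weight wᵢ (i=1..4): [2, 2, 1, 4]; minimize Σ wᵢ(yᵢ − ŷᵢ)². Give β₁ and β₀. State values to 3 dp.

Compute the Gram sums: Σwᵢ·t·t = 313, Σwᵢ·t = 43, Σwᵢ·1 = 9.
And Σwᵢ·t·y = 784, Σwᵢ·y = 120.
Normal equations: [[313, 43]; [43, 9]]·[β₁, β₀]ᵀ = [784, 120]ᵀ.
Eliminating β₀: 9·(row 1) − 43·(row 2) gives 968·β₁ = 9·784 − 43·120 = 1896, so β₁ = 237/121.
Then β₀ = (120 − 43·(237/121))/9 = 481/121.

β₁ = 1.959, β₀ = 3.975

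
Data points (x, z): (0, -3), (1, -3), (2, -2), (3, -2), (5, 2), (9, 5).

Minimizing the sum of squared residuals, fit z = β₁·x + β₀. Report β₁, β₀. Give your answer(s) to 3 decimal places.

β₁ = 0.975, β₀ = -3.750

The normal system MᵀM·[β₁, β₀]ᵀ = Mᵀz is [[120, 20]; [20, 6]]·[β₁, β₀]ᵀ = [42, -3]ᵀ.
Δ = 120·6 − 20² = 320.
β₁ = (42·6 − 20·(-3))/320 = 39/40; β₀ = (120·(-3) − 20·42)/320 = -15/4.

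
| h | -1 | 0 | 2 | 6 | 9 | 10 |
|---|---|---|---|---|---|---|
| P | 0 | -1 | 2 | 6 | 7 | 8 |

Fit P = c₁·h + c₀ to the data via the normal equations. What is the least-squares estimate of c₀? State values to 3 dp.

c₀ = 0.192

From the data, Σh·h = 222, Σh = 26, Σ1 = 6.
For MᵀP: Σh·P = 183, ΣP = 22.
MᵀM·[c₁, c₀]ᵀ = MᵀP becomes [[222, 26]; [26, 6]]·[c₁, c₀]ᵀ = [183, 22]ᵀ.
Eliminating c₀: 6·(row 1) − 26·(row 2) gives 656·c₁ = 6·183 − 26·22 = 526, so c₁ = 263/328.
Then c₀ = (22 − 26·(263/328))/6 = 63/328.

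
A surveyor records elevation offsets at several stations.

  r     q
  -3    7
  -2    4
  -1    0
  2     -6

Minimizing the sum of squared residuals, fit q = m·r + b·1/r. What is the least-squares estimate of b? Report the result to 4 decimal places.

Compute the Gram sums: Σr·r = 18, Σr·1/r = 4, Σ1/r·1/r = 29/18.
Right-hand side: Σr·q = -41, Σ1/r·q = -22/3.
So AᵀA·[m, b]ᵀ = Aᵀq: [[18, 4]; [4, 29/18]]·[m, b]ᵀ = [-41, -22/3]ᵀ.
Determinant 18·(29/18) − 4² = 13.
m = ((-41)·(29/18) − 4·(-22/3))/13 = -661/234; b = (18·(-22/3) − 4·(-41))/13 = 32/13.

b = 2.4615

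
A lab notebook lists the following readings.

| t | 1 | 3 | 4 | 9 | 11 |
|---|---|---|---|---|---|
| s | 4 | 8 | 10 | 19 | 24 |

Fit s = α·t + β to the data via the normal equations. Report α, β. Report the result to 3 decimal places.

Sums needed: Σt·t = 228, Σt = 28, Σ1 = 5.
For Aᵀs: Σt·s = 503, Σs = 65.
Δ = 228·5 − 28² = 356.
α = (503·5 − 28·65)/356 = 695/356; β = (228·65 − 28·503)/356 = 184/89.

α = 1.952, β = 2.067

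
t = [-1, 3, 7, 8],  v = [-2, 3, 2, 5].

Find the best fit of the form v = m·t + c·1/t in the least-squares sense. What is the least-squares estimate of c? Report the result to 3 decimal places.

The normal system AᵀA·[m, c]ᵀ = Aᵀv is [[123, 4]; [4, 32377/28224]]·[m, c]ᵀ = [65, 219/56]ᵀ.
Δ = 123·(32377/28224) − 4² = 1176929/9408.
m = (65·(32377/28224) − 4·(219/56))/(1176929/9408) = 1663001/3530787; c = (123·(219/56) − 4·65)/(1176929/9408) = 2079336/1176929.

c = 1.767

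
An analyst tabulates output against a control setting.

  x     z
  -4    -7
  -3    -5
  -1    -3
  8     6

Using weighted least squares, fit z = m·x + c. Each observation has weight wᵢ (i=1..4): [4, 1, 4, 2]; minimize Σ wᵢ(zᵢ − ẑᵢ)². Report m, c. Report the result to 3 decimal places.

m = 1.067, c = -2.321

From the data, Σwᵢ·x·x = 205, Σwᵢ·x = -7, Σwᵢ·1 = 11.
Right-hand side: Σwᵢ·x·z = 235, Σwᵢ·z = -33.
So AᵀWA·[m, c]ᵀ = AᵀWz: [[205, -7]; [-7, 11]]·[m, c]ᵀ = [235, -33]ᵀ.
Eliminating c: 11·(row 1) − (-7)·(row 2) gives 2206·m = 11·235 − (-7)·(-33) = 2354, so m = 1177/1103.
Then c = ((-33) − (-7)·(1177/1103))/11 = -2560/1103.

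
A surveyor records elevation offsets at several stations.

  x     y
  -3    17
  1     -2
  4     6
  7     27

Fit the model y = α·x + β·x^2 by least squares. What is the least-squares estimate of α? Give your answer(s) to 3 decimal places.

Normal-equation sums: Σx·x = 75, Σx·x^2 = 381, Σx^2·x^2 = 2739.
Right-hand side: Σx·y = 160, Σx^2·y = 1570.
Eliminating β: 2739·(row 1) − 381·(row 2) gives 60264·α = 2739·160 − 381·1570 = -159930, so α = -8885/3348.
Then β = (1570 − 381·(-8885/3348))/2739 = 3155/3348.

α = -2.654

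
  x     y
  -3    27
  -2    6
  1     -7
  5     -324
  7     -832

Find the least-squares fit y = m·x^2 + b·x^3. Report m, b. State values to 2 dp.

The normal equations are: 3124·m + 19658·b = -48608;  19658·m + 134068·b = -326660.
Determinant 3124·134068 − 19658² = 32391468.
m = ((-48608)·134068 − 19658·(-326660))/32391468 = -23823766/8097867; b = (3124·(-326660) − 19658·(-48608))/32391468 = -16237444/8097867.

m = -2.94, b = -2.01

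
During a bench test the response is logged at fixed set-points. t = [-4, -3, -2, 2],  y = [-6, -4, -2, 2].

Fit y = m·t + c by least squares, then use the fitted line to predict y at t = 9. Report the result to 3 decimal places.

ŷ = 11.229

With design matrix M, MᵀM = [[33, -7]; [-7, 4]] and Mᵀy = [44, -10]ᵀ.
Determinant 33·4 − (-7)² = 83.
m = (44·4 − (-7)·(-10))/83 = 106/83; c = (33·(-10) − (-7)·44)/83 = -22/83.
At t = 9: ŷ = (106/83)·(9) + (-22/83)·(1) = 932/83.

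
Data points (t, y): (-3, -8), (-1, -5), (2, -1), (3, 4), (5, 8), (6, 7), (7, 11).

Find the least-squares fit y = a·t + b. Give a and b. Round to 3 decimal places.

From the data, Σt·t = 133, Σt = 19, Σ1 = 7.
Moment sums: Σt·y = 198, Σy = 16.
Eliminating b: 7·(row 1) − 19·(row 2) gives 570·a = 7·198 − 19·16 = 1082, so a = 541/285.
Then b = (16 − 19·(541/285))/7 = -43/15.

a = 1.898, b = -2.867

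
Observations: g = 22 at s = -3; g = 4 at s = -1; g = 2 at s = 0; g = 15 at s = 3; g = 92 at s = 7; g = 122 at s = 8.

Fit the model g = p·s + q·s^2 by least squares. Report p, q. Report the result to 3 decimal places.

p = -1.221, q = 2.056

Sums needed: Σs·s = 132, Σs·s^2 = 854, Σs^2·s^2 = 6660.
For Aᵀg: Σs·g = 1595, Σs^2·g = 12653.
So AᵀA·[p, q]ᵀ = Aᵀg: [[132, 854]; [854, 6660]]·[p, q]ᵀ = [1595, 12653]ᵀ.
Eliminating q: 6660·(row 1) − 854·(row 2) gives 149804·p = 6660·1595 − 854·12653 = -182962, so p = -91481/74902.
Then q = (12653 − 854·(-91481/74902))/6660 = 154033/74902.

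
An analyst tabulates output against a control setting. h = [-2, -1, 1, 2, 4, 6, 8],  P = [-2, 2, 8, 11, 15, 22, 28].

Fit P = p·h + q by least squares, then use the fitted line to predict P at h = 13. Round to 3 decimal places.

Entries of MᵀM: Σh·h = 126, Σh = 18, Σ1 = 7.
Right-hand side: Σh·P = 448, ΣP = 84.
So MᵀM·[p, q]ᵀ = MᵀP: [[126, 18]; [18, 7]]·[p, q]ᵀ = [448, 84]ᵀ.
Δ = 126·7 − 18² = 558.
p = (448·7 − 18·84)/558 = 812/279; q = (126·84 − 18·448)/558 = 140/31.
At h = 13: P̂ = (812/279)·(13) + (140/31)·(1) = 11816/279.

P̂ = 42.351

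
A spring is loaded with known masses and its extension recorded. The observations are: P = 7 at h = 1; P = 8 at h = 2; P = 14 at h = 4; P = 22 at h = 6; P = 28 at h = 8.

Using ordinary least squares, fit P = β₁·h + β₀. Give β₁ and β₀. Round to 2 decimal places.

β₁ = 3.15, β₀ = 2.59

The normal equations are: 121·β₁ + 21·β₀ = 435;  21·β₁ + 5·β₀ = 79.
Eliminating β₀: 5·(row 1) − 21·(row 2) gives 164·β₁ = 5·435 − 21·79 = 516, so β₁ = 129/41.
Then β₀ = (79 − 21·(129/41))/5 = 106/41.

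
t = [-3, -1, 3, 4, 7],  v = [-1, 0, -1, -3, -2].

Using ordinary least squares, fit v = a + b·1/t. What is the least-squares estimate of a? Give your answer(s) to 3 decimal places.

a = -1.586

Compute the Gram sums: Σ1 = 5, Σ1/t = -17/28, Σ1/t·1/t = 9209/7056.
Moment sums: Σv = -7, Σ1/t·v = -29/28.
Normal equations: [[5, -17/28]; [-17/28, 9209/7056]]·[a, b]ᵀ = [-7, -29/28]ᵀ.
Δ = 5·(9209/7056) − (-17/28)² = 10861/1764.
a = ((-7)·(9209/7056) − (-17/28)·(-29/28))/(10861/1764) = -17225/10861; b = (5·(-29/28) − (-17/28)·(-7))/(10861/1764) = -16632/10861.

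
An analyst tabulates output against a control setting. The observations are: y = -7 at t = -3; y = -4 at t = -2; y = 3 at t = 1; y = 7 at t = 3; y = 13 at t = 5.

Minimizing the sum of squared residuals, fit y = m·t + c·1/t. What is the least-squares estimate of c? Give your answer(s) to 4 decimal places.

c = -0.0252

With design matrix X, XᵀX = [[48, 5]; [5, 1361/900]] and Xᵀy = [118, 184/15]ᵀ.
Eliminating c: (1361/900)·(row 1) − 5·(row 2) gives (3569/75)·m = (1361/900)·118 − 5·(184/15) = 52699/450, so m = 52699/21414.
Then c = ((184/15) − 5·(52699/21414))/(1361/900) = -90/3569.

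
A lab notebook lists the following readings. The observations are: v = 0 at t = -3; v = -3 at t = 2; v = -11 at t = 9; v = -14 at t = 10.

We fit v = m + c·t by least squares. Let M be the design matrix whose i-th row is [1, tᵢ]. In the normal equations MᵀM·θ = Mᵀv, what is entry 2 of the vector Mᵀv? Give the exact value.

-245

Entry 2 ↔ basis t, so (Mᵀv)_{2} = Σᵢ (t)·vᵢ = (-3)·(0) + (2)·(-3) + (9)·(-11) + (10)·(-14) = -245.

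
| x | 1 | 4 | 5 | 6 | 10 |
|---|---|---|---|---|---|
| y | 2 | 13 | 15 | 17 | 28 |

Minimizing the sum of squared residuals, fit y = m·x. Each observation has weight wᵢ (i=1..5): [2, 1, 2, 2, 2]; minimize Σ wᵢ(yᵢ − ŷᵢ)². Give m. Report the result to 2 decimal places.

m = 2.85

From the data, Σwᵢ·x·x = 340.
Right-hand side: Σwᵢ·x·y = 970.
Normal equations: [[340]]·[m]ᵀ = [970]ᵀ.
m = 970/340 = 2.85294.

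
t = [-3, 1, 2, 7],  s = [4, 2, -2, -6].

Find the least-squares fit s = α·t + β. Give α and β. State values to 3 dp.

α = -1.034, β = 1.310

Forming XᵀX = [[63, 7]; [7, 4]] and Xᵀs = [-56, -2]ᵀ gives XᵀX·[α, β]ᵀ = Xᵀs.
Eliminating β: 4·(row 1) − 7·(row 2) gives 203·α = 4·(-56) − 7·(-2) = -210, so α = -30/29.
Then β = ((-2) − 7·(-30/29))/4 = 38/29.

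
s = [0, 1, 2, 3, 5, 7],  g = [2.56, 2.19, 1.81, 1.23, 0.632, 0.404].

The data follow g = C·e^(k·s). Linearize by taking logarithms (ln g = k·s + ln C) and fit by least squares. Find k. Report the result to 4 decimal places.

k = -0.2801

With ln gᵢ as the transformed response and sᵢ as the regressor:
Σs = 18.0000, Σ(s)² = 88.0000, Σln g = 1.1590, Σs·ln g = -6.0471.
Equations: 88.0000·k + 18.0000·ln C = -6.0471;  18.0000·k + 6·ln C = 1.1590.
Slope k = (n·Σs·ln g − Σs·Σln g)/(n·Σ(s)² − (Σs)²) = (6·-6.0471 − 18.0000·1.1590)/204.0000 = -0.28012; ln C = (Σln g − k·Σs)/n = 1.03355.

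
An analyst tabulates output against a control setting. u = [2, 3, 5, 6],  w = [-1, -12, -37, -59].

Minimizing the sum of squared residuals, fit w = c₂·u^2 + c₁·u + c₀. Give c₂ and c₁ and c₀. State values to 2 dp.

With design matrix A, AᵀA = [[2018, 376, 74]; [376, 74, 16]; [74, 16, 4]] and Aᵀw = [-3161, -577, -109]ᵀ.
Inverting the 3×3 Gram matrix, [c₂, c₁, c₀]ᵀ = [-11/6, 17/30, 22/5]ᵀ.

c₂ = -1.83, c₁ = 0.57, c₀ = 4.40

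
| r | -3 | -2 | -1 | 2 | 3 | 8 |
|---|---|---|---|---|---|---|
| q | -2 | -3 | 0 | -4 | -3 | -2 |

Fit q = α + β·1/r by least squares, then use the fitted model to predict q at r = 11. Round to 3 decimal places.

Sums needed: Σ1 = 6, Σ1/r = -7/8, Σ1/r·1/r = 1001/576.
For Mᵀq: Σq = -14, Σ1/r·q = -13/12.
MᵀM·[α, β]ᵀ = Mᵀq becomes [[6, -7/8]; [-7/8, 1001/576]]·[α, β]ᵀ = [-14, -13/12]ᵀ.
Δ = 6·(1001/576) − (-7/8)² = 1855/192.
α = ((-14)·(1001/576) − (-7/8)·(-13/12))/(1855/192) = -416/159; β = (6·(-13/12) − (-7/8)·(-14))/(1855/192) = -720/371.
At r = 11: q̂ = (-416/159)·(1) + (-720/371)·(1/11) = -34192/12243.

q̂ = -2.793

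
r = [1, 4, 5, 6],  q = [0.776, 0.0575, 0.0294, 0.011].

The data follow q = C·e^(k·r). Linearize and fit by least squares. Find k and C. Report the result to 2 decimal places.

Taking logs, ln q = k·r + ln C, so regress ln q on r.
Σr = 16.0000, Σ(r)² = 78.0000, Σln q = -11.1462, Σr·ln q = -56.3704.
Normal system: [[78.0000, 16.0000]; [16.0000, 4]]·[k, ln C]ᵀ = [-56.3704, -11.1462]ᵀ.
Solving (det = 56.0000): k = -0.84183, ln C = 0.58079, so C = exp(0.58079) = 1.78744.

k = -0.84, C = 1.79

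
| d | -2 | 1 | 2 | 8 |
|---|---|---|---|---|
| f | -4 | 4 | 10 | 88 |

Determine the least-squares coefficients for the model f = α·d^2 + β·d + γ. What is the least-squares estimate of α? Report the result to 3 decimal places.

Compute the Gram sums: Σd^2·d^2 = 4129, Σd^2·d = 513, Σd^2 = 73, Σd·d = 73, Σd = 9, Σ1 = 4.
Moment sums: Σd^2·f = 5660, Σd·f = 736, Σf = 98.
Row-reducing yields α = 8147/8634, β = 10171/2878, γ = -2902/4317.

α = 0.944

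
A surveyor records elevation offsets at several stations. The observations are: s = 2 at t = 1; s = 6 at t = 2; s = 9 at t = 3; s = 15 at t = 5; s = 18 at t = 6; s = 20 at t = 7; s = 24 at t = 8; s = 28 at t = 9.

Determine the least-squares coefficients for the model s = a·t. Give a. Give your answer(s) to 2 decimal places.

Forming XᵀX = [[269]] and Xᵀs = [808]ᵀ gives XᵀX·[a]ᵀ = Xᵀs.
Hence a = 808 / 269 ≈ 3.00372.

a = 3.00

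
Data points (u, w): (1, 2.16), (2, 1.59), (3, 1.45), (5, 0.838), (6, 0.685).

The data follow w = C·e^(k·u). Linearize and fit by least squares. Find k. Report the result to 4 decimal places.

k = -0.2275

Let Y = ln w. Fitting Y = k·u + ln C by least squares:
Σu = 17.0000, Σ(u)² = 75.0000, Σln w = 1.0503, Σu·ln w = -0.3414.
Equations: 75.0000·k + 17.0000·ln C = -0.3414;  17.0000·k + 5·ln C = 1.0503.
Δ = 75.0000·5 − (17.0000)² = 86.0000; k = (-0.3414·5 − 17.0000·1.0503)/86.0000 = -0.22747, ln C = (75.0000·1.0503 − 17.0000·-0.3414)/86.0000 = 0.98348.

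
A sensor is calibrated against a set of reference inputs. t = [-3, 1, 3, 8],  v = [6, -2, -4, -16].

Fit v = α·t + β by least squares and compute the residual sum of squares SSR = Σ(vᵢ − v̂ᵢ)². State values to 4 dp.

SSR = 2.9641

From the data, Σt·t = 83, Σt = 9, Σ1 = 4.
Moment sums: Σt·v = -160, Σv = -16.
Δ = 83·4 − 9² = 251.
α = ((-160)·4 − 9·(-16))/251 = -496/251; β = (83·(-16) − 9·(-160))/251 = 112/251.
Residuals: -94/251, -118/251, 372/251, -160/251; SSR = 744/251.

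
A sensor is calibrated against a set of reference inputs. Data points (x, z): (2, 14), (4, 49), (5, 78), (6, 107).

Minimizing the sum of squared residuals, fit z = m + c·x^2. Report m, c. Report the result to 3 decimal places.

m = 2.651, c = 2.931

Forming MᵀM = [[4, 81]; [81, 2193]] and Mᵀz = [248, 6642]ᵀ gives MᵀM·[m, c]ᵀ = Mᵀz.
Δ = 4·2193 − 81² = 2211.
m = (248·2193 − 81·6642)/2211 = 1954/737; c = (4·6642 − 81·248)/2211 = 2160/737.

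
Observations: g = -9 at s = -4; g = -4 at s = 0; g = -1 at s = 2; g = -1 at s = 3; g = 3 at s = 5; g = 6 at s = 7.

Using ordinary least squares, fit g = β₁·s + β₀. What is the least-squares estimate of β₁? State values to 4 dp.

Setting ∂/∂β₁ … = 0 gives: 103·β₁ + 13·β₀ = 88;  13·β₁ + 6·β₀ = -6.
Determinant 103·6 − 13² = 449.
β₁ = (88·6 − 13·(-6))/449 = 606/449; β₀ = (103·(-6) − 13·88)/449 = -1762/449.

β₁ = 1.3497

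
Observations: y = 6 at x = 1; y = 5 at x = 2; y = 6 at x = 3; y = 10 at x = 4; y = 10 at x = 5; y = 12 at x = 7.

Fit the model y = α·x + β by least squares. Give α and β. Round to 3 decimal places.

AᵀA·[α, β]ᵀ = Aᵀy reads: 104·α + 22·β = 208;  22·α + 6·β = 49.
Eliminating β: 6·(row 1) − 22·(row 2) gives 140·α = 6·208 − 22·49 = 170, so α = 17/14.
Then β = (49 − 22·(17/14))/6 = 26/7.

α = 1.214, β = 3.714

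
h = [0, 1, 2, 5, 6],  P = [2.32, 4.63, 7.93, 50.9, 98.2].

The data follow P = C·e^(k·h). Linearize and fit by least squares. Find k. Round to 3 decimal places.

k = 0.618

Taking logs, ln P = k·h + ln C, so regress ln P on h.
XᵀX = [[66.0000, 14.0000]; [14.0000, 5]], rhs = [52.8452, 12.9616]ᵀ  (here Σh = 14.0000, Σ(h)² = 66.0000, Σln P = 12.9616, Σh·ln P = 52.8452).
Solving (det = 134.0000): k = 0.61763, ln C = 0.86295.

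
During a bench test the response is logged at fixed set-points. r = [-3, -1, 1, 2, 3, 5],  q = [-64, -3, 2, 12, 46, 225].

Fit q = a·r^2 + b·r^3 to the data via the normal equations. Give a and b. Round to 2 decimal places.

a = -1.04, b = 2.01

The normal equations are: 805·a + 3157·b = 5510;  3157·a + 17149·b = 31196.
Eliminating b: 17149·(row 1) − 3157·(row 2) gives 3838296·a = 17149·5510 − 3157·31196 = -3994782, so a = -60527/58156.
Then b = (31196 − 3157·(-60527/58156))/17149 = 16705/8308.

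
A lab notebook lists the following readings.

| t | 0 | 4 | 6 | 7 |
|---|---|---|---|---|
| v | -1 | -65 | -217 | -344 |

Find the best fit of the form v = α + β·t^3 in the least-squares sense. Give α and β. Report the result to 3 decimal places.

With design matrix X, XᵀX = [[4, 623]; [623, 168401]] and Xᵀv = [-627, -169024]ᵀ.
Eliminating β: 168401·(row 1) − 623·(row 2) gives 285475·α = 168401·(-627) − 623·(-169024) = -285475, so α = -1.
Then β = ((-169024) − 623·(-1))/168401 = -1.

α = -1.000, β = -1.000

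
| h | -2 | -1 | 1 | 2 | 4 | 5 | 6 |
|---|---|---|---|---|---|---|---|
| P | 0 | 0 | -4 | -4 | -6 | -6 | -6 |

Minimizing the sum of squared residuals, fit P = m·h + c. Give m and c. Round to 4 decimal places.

m = -0.8438, c = -1.9063

With design matrix A, AᵀA = [[87, 15]; [15, 7]] and AᵀP = [-102, -26]ᵀ.
Eliminating c: 7·(row 1) − 15·(row 2) gives 384·m = 7·(-102) − 15·(-26) = -324, so m = -27/32.
Then c = ((-26) − 15·(-27/32))/7 = -61/32.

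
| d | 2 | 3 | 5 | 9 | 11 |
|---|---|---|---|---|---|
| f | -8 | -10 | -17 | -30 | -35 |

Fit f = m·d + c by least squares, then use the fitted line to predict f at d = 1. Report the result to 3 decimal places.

Entries of AᵀA: Σd·d = 240, Σd = 30, Σ1 = 5.
And Σd·f = -786, Σf = -100.
AᵀA·[m, c]ᵀ = Aᵀf becomes [[240, 30]; [30, 5]]·[m, c]ᵀ = [-786, -100]ᵀ.
Determinant 240·5 − 30² = 300.
m = ((-786)·5 − 30·(-100))/300 = -31/10; c = (240·(-100) − 30·(-786))/300 = -7/5.
At d = 1: f̂ = (-31/10)·(1) + (-7/5)·(1) = -9/2.

f̂ = -4.500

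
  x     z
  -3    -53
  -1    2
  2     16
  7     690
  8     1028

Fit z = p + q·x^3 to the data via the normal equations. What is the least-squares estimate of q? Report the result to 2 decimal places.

Normal-equation sums: Σ1 = 5, Σx^3 = 835, Σx^3·x^3 = 380587.
Right-hand side: Σz = 1683, Σx^3·z = 764563.
So MᵀM·[p, q]ᵀ = Mᵀz: [[5, 835]; [835, 380587]]·[p, q]ᵀ = [1683, 764563]ᵀ.
Δ = 5·380587 − 835² = 1205710.
p = (1683·380587 − 835·764563)/1205710 = 1058908/602855; q = (5·764563 − 835·1683)/1205710 = 241751/120571.

q = 2.01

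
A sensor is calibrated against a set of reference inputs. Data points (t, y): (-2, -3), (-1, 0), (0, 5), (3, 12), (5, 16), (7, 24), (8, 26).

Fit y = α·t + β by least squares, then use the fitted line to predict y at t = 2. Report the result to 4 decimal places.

Normal-equation sums: Σt·t = 152, Σt = 20, Σ1 = 7.
For Aᵀy: Σt·y = 498, Σy = 80.
det = 152·7 − 20² = 664.
α = (498·7 − 20·80)/664 = 943/332; β = (152·80 − 20·498)/664 = 275/83.
At t = 2: ŷ = (943/332)·(2) + (275/83)·(1) = 1493/166.

ŷ = 8.9940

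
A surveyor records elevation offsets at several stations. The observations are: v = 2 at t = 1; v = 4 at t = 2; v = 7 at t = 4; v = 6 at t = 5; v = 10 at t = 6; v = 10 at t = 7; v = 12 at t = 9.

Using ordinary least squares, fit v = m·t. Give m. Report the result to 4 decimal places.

Normal-equation sums: Σt·t = 212.
Right-hand side: Σt·v = 306.
Hence m = 306 / 212 ≈ 1.4434.

m = 1.4434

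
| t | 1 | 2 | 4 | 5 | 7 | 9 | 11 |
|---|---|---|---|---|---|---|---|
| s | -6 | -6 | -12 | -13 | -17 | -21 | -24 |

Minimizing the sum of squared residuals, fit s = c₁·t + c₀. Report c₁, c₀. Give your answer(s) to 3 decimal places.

c₁ = -1.900, c₀ = -3.559

XᵀX·[c₁, c₀]ᵀ = Xᵀs reads: 297·c₁ + 39·c₀ = -703;  39·c₁ + 7·c₀ = -99.
Δ = 297·7 − 39² = 558.
c₁ = ((-703)·7 − 39·(-99))/558 = -530/279; c₀ = (297·(-99) − 39·(-703))/558 = -331/93.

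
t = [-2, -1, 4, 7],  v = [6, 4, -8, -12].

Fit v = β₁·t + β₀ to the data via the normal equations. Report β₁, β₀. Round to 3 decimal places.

β₁ = -2.074, β₀ = 1.648

The normal equations are: 70·β₁ + 8·β₀ = -132;  8·β₁ + 4·β₀ = -10.
(Σt·t = 70, Σt = 8, Σ1 = 4, Σt·v = -132, Σv = -10.)
Δ = 70·4 − 8² = 216.
β₁ = ((-132)·4 − 8·(-10))/216 = -56/27; β₀ = (70·(-10) − 8·(-132))/216 = 89/54.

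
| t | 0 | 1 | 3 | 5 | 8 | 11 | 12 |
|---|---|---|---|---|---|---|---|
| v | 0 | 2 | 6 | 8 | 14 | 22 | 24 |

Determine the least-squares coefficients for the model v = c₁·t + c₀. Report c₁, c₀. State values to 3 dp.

c₁ = 1.977, c₀ = -0.439

Normal-equation sums: Σt·t = 364, Σt = 40, Σ1 = 7.
For Mᵀv: Σt·v = 702, Σv = 76.
Determinant 364·7 − 40² = 948.
c₁ = (702·7 − 40·76)/948 = 937/474; c₀ = (364·76 − 40·702)/948 = -104/237.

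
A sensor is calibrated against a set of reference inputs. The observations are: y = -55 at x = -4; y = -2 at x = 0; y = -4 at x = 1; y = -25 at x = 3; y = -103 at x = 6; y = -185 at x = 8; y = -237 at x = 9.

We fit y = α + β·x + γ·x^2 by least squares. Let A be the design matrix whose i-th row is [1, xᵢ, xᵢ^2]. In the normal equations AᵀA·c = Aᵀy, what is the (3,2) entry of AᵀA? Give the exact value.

Row 3 ↔ basis x^2, column 2 ↔ basis x, so (AᵀA)_{3,2} = Σᵢ (x^2)·(x) = (16)·(-4) + (0)·(0) + (1)·(1) + (9)·(3) + (36)·(6) + (64)·(8) + (81)·(9) = 1421.

1421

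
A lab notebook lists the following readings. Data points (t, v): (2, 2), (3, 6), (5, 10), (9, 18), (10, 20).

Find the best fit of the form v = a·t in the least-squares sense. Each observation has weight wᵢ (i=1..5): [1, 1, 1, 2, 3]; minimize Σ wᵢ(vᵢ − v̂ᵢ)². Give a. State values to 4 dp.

With design matrix X, XᵀWX = [[500]] and XᵀWv = [996]ᵀ.
a = 996/500 = 1.992.

a = 1.9920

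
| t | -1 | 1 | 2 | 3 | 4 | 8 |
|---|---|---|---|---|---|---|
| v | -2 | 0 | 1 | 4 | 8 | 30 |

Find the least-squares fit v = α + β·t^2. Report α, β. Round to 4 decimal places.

α = -0.8868, β = 0.4876

MᵀM·[α, β]ᵀ = Mᵀv reads: 6·α + 95·β = 41;  95·α + 4451·β = 2086.
(Σ1 = 6, Σt^2 = 95, Σt^2·t^2 = 4451, Σv = 41, Σt^2·v = 2086.)
Eliminating β: 4451·(row 1) − 95·(row 2) gives 17681·α = 4451·41 − 95·2086 = -15679, so α = -15679/17681.
Then β = (2086 − 95·(-15679/17681))/4451 = 8621/17681.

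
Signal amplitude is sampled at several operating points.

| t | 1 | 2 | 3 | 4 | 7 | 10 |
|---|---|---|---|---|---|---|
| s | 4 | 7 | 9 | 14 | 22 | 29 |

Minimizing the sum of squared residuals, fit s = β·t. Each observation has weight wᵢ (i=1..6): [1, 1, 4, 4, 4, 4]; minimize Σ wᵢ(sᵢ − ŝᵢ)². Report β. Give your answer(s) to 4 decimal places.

β = 3.0328

Sums needed: Σwᵢ·t·t = 701.
And Σwᵢ·t·s = 2126.
XᵀWX·[β]ᵀ = XᵀWs becomes [[701]]·[β]ᵀ = [2126]ᵀ.
β = 2126/701 = 3.03281.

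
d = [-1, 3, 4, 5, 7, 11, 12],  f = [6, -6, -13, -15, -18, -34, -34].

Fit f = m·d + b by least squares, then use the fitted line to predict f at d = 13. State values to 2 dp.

f̂ = -38.67

Entries of MᵀM: Σd·d = 365, Σd = 41, Σ1 = 7.
Moment sums: Σd·f = -1059, Σf = -114.
Normal equations: [[365, 41]; [41, 7]]·[m, b]ᵀ = [-1059, -114]ᵀ.
Eliminating b: 7·(row 1) − 41·(row 2) gives 874·m = 7·(-1059) − 41·(-114) = -2739, so m = -2739/874.
Then b = ((-114) − 41·(-2739/874))/7 = 1809/874.
At d = 13: f̂ = (-2739/874)·(13) + (1809/874)·(1) = -16899/437.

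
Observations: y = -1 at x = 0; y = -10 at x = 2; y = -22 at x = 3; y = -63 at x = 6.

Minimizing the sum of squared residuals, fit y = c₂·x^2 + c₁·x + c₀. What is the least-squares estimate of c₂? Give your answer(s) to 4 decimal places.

Forming AᵀA = [[1393, 251, 49]; [251, 49, 11]; [49, 11, 4]] and Aᵀy = [-2506, -464, -96]ᵀ gives AᵀA·[c₂, c₁, c₀]ᵀ = Aᵀy.
Row-reducing yields c₂ = -5/4, c₁ = -35/12, c₀ = -2/3.

c₂ = -1.2500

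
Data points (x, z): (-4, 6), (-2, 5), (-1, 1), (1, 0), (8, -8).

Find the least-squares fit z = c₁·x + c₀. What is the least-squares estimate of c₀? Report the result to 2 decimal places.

c₀ = 1.27

Entries of AᵀA: Σx·x = 86, Σx = 2, Σ1 = 5.
For Aᵀz: Σx·z = -99, Σz = 4.
So AᵀA·[c₁, c₀]ᵀ = Aᵀz: [[86, 2]; [2, 5]]·[c₁, c₀]ᵀ = [-99, 4]ᵀ.
Determinant 86·5 − 2² = 426.
c₁ = ((-99)·5 − 2·4)/426 = -503/426; c₀ = (86·4 − 2·(-99))/426 = 271/213.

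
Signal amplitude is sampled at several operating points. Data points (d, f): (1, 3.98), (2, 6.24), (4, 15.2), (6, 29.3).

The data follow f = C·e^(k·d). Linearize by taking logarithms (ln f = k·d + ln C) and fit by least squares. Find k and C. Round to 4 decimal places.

k = 0.4022, C = 2.7748

Let Y = ln f. Fitting Y = k·d + ln C by least squares:
Sums: Σd = 13.0000, Σ(d)² = 57.0000, Σln f = 9.3111, Σd·ln f = 36.1939.
Normal system: [[57.0000, 13.0000]; [13.0000, 4]]·[k, ln C]ᵀ = [36.1939, 9.3111]ᵀ.
Δ = 57.0000·4 − (13.0000)² = 59.0000; k = (36.1939·4 − 13.0000·9.3111)/59.0000 = 0.40222, ln C = (57.0000·9.3111 − 13.0000·36.1939)/59.0000 = 1.02058, so C = exp(1.02058) = 2.77479.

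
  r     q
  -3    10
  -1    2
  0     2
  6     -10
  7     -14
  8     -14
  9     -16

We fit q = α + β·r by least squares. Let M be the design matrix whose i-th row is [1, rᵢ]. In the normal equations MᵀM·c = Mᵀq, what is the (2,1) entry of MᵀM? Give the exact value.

26

Row 2 ↔ basis r, column 1 ↔ basis 1, so (MᵀM)_{2,1} = Σᵢ r = (-3)·(1) + (-1)·(1) + (0)·(1) + (6)·(1) + (7)·(1) + (8)·(1) + (9)·(1) = 26.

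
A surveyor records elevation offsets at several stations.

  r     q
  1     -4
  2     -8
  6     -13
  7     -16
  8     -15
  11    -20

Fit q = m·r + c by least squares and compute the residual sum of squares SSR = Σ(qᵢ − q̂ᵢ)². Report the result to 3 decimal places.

Normal-equation sums: Σr·r = 275, Σr = 35, Σ1 = 6.
And Σr·q = -550, Σq = -76.
So AᵀA·[m, c]ᵀ = Aᵀq: [[275, 35]; [35, 6]]·[m, c]ᵀ = [-550, -76]ᵀ.
Δ = 275·6 − 35² = 425.
m = ((-550)·6 − 35·(-76))/425 = -128/85; c = (275·(-76) − 35·(-550))/425 = -66/17.
Residuals: 118/85, -94/85, -7/85, -134/85, 79/85, 38/85; SSR = 114/17.

SSR = 6.706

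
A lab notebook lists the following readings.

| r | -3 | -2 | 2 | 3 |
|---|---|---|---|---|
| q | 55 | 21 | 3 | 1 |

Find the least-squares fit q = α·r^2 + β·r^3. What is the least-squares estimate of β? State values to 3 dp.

Compute the Gram sums: Σr^2·r^2 = 194, Σr^2·r^3 = 0, Σr^3·r^3 = 1586.
Moment sums: Σr^2·q = 600, Σr^3·q = -1602.
So MᵀM·[α, β]ᵀ = Mᵀq: [[194, 0]; [0, 1586]]·[α, β]ᵀ = [600, -1602]ᵀ.
Determinant 194·1586 − 0² = 307684.
α = (600·1586 − 0·(-1602))/307684 = 300/97; β = (194·(-1602) − 0·600)/307684 = -801/793.

β = -1.010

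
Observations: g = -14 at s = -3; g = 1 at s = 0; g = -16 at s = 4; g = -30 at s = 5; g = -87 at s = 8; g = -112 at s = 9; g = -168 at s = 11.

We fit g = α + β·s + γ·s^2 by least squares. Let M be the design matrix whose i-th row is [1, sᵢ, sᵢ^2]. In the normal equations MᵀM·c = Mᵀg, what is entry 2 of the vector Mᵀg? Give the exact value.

Entry 2 ↔ basis s, so (Mᵀg)_{2} = Σᵢ (s)·gᵢ = (-3)·(-14) + (0)·(1) + (4)·(-16) + (5)·(-30) + (8)·(-87) + (9)·(-112) + (11)·(-168) = -3724.

-3724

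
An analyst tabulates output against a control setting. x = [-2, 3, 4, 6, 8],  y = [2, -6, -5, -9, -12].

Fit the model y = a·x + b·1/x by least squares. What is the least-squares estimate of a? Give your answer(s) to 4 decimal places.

From the data, Σx·x = 129, Σx·1/x = 5, Σ1/x·1/x = 269/576.
Moment sums: Σx·y = -192, Σ1/x·y = -29/4.
Δ = 129·(269/576) − 5² = 6767/192.
a = ((-192)·(269/576) − 5·(-29/4))/(6767/192) = -10256/6767; b = (129·(-29/4) − 5·(-192))/(6767/192) = 4752/6767.

a = -1.5156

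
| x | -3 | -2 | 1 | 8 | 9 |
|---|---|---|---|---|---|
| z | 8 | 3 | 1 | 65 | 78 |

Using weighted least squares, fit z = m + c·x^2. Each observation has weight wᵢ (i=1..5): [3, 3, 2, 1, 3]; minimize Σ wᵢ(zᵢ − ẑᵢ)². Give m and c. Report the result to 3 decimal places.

The normal equations are: 12·m + 348·c = 334;  348·m + 24072·c = 23368.
det = 12·24072 − 348² = 167760.
m = (334·24072 − 348·23368)/167760 = -639/1165; c = (12·23368 − 348·334)/167760 = 6841/6990.

m = -0.548, c = 0.979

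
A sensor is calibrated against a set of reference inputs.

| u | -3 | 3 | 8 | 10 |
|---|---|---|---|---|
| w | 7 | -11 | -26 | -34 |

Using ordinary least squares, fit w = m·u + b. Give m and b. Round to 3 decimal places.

The normal system XᵀX·[m, b]ᵀ = Xᵀw is [[182, 18]; [18, 4]]·[m, b]ᵀ = [-602, -64]ᵀ.
Determinant 182·4 − 18² = 404.
m = ((-602)·4 − 18·(-64))/404 = -314/101; b = (182·(-64) − 18·(-602))/404 = -203/101.

m = -3.109, b = -2.010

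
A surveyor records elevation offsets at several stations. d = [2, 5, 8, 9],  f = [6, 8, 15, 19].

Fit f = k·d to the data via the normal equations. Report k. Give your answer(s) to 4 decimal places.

XᵀX·[k]ᵀ = Xᵀf reads: 174·k = 343.
(Σd·d = 174, Σd·f = 343.)
Hence k = 343 / 174 ≈ 1.97126.

k = 1.9713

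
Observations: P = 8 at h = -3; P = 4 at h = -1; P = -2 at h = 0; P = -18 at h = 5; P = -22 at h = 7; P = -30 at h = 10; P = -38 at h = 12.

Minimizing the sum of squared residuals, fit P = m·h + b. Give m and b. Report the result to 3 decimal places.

m = -3.049, b = -0.934

Normal-equation sums: Σh·h = 328, Σh = 30, Σ1 = 7.
For AᵀP: Σh·P = -1028, ΣP = -98.
So AᵀA·[m, b]ᵀ = AᵀP: [[328, 30]; [30, 7]]·[m, b]ᵀ = [-1028, -98]ᵀ.
Eliminating b: 7·(row 1) − 30·(row 2) gives 1396·m = 7·(-1028) − 30·(-98) = -4256, so m = -1064/349.
Then b = ((-98) − 30·(-1064/349))/7 = -326/349.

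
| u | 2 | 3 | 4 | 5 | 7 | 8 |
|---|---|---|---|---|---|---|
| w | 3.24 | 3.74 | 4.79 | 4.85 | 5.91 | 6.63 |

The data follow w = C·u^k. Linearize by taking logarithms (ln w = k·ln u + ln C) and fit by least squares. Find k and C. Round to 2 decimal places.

k = 0.51, C = 2.23

Taking logs, ln w = k·ln u + ln C, so regress ln w on ln u.
Σln u = 8.8128, Σ(ln u)² = 14.3101, Σln w = 9.3084, Σln u·ln w = 14.3676.
Normal system: [[14.3101, 8.8128]; [8.8128, 6]]·[k, ln C]ᵀ = [14.3676, 9.3084]ᵀ.
Solving (det = 8.1947): k = 0.50912, ln C = 0.80360, so C = exp(0.80360) = 2.23356.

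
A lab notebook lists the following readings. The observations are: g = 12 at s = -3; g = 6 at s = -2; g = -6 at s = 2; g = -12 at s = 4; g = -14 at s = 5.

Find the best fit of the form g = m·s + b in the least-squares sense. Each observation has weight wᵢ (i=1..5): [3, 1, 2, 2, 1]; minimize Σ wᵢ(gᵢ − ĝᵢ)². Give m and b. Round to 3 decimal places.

m = -3.312, b = 1.319

Setting ∂/∂m … = 0 gives: 96·m + 6·b = -310;  6·m + 9·b = -8.
(Σwᵢ·s·s = 96, Σwᵢ·s = 6, Σwᵢ·1 = 9, Σwᵢ·s·g = -310, Σwᵢ·g = -8.)
Δ = 96·9 − 6² = 828.
m = ((-310)·9 − 6·(-8))/828 = -457/138; b = (96·(-8) − 6·(-310))/828 = 91/69.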